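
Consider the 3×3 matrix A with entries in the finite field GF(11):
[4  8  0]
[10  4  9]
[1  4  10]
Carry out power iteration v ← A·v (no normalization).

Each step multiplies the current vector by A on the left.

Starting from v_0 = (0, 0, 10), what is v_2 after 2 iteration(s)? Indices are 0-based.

v_0 = (0, 0, 10).
v_1 = A·v_0 = (0, 2, 1).
v_2 = A·v_1 = (5, 6, 7).

v_2 = (5, 6, 7)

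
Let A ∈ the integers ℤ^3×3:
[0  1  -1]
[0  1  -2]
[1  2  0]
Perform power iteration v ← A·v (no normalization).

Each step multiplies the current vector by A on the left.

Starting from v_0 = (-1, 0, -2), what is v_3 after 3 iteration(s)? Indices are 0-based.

v_3 = (-4, -14, 17)

v_0 = (-1, 0, -2).
v_1 = A·v_0 = (2, 4, -1).
v_2 = A·v_1 = (5, 6, 10).
v_3 = A·v_2 = (-4, -14, 17).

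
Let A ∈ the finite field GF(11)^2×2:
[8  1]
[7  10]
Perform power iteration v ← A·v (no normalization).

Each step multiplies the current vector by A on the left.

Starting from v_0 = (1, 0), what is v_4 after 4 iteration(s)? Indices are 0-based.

v_4 = (5, 10)

v_0 = (1, 0).
v_1 = A·v_0 = (8, 7).
v_2 = A·v_1 = (5, 5).
v_3 = A·v_2 = (1, 8).
v_4 = A·v_3 = (5, 10).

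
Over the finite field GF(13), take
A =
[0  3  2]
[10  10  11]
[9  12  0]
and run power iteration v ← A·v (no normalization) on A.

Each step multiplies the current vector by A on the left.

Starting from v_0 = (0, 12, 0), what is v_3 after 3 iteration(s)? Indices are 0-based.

v_0 = (0, 12, 0).
v_1 = A·v_0 = (10, 3, 1).
v_2 = A·v_1 = (11, 11, 9).
v_3 = A·v_2 = (12, 7, 10).

v_3 = (12, 7, 10)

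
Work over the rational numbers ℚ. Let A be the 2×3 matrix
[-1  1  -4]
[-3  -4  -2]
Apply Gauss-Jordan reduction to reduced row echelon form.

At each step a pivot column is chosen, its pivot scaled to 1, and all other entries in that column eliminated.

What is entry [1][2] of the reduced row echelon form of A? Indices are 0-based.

M[1][2] = -10/7

pivot(0,0)=-1: scale R0 → (1, -1, 4)
  clear (1,0): R1 −= (-3)R0 → (0, -7, 10)
pivot(1,1)=-7: scale R1 → (0, 1, -10/7)
  clear (0,1): R0 −= (-1)R1 → (1, 0, 18/7)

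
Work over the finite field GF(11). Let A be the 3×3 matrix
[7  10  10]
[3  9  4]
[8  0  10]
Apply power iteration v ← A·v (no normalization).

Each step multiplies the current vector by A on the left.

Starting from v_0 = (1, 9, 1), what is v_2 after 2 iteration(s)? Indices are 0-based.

v_2 = (5, 8, 2)

v_0 = (1, 9, 1).
v_1 = A·v_0 = (8, 0, 7).
v_2 = A·v_1 = (5, 8, 2).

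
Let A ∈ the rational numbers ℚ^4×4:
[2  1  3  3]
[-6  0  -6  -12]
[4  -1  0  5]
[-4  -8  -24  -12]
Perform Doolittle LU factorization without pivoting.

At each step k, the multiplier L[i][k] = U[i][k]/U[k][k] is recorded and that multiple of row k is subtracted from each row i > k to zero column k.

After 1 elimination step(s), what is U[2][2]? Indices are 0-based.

k=0: U[0][0]=2
  eliminate (1,0): mult=-3, new row 1: (0, 3, 3, -3); set L[1][0]=-3
  eliminate (2,0): mult=2, new row 2: (0, -3, -6, -1); set L[2][0]=2
  eliminate (3,0): mult=-2, new row 3: (0, -6, -18, -6); set L[3][0]=-2

U[2][2] = -6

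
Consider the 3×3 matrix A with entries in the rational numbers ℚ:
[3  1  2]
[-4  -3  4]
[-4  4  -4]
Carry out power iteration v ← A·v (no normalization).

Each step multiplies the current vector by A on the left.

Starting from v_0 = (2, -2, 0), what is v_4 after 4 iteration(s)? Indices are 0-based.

v_4 = (-446, -2642, 3592)

v_0 = (2, -2, 0).
v_1 = A·v_0 = (4, -2, -16).
v_2 = A·v_1 = (-22, -74, 40).
v_3 = A·v_2 = (-60, 470, -368).
v_4 = A·v_3 = (-446, -2642, 3592).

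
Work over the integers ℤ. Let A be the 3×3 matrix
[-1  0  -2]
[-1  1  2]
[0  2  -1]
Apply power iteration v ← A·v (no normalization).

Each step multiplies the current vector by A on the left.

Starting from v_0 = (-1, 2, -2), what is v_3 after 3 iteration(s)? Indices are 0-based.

v_3 = (33, 7, 20)

v_0 = (-1, 2, -2).
v_1 = A·v_0 = (5, -1, 6).
v_2 = A·v_1 = (-17, 6, -8).
v_3 = A·v_2 = (33, 7, 20).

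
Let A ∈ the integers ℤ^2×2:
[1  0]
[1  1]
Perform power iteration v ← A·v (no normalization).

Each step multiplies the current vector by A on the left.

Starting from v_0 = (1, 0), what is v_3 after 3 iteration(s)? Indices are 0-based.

v_0 = (1, 0).
v_1 = A·v_0 = (1, 1).
v_2 = A·v_1 = (1, 2).
v_3 = A·v_2 = (1, 3).

v_3 = (1, 3)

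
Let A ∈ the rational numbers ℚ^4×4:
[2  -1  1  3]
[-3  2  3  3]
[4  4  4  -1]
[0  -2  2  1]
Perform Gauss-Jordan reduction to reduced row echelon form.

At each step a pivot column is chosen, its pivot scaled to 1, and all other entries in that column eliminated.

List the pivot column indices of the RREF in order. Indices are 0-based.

[1] R0 /= 2  ⇒  (1, -1/2, 1/2, 3/2)
     R1 -= -3·R0  ⇒  (0, 1/2, 9/2, 15/2)
     R2 -= 4·R0  ⇒  (0, 6, 2, -7)
[2] R1 /= 1/2  ⇒  (0, 1, 9, 15)
     R0 -= -1/2·R1  ⇒  (1, 0, 5, 9)
     R2 -= 6·R1  ⇒  (0, 0, -52, -97)
     R3 -= -2·R1  ⇒  (0, 0, 20, 31)
[3] R2 /= -52  ⇒  (0, 0, 1, 97/52)
     R0 -= 5·R2  ⇒  (1, 0, 0, -17/52)
     R1 -= 9·R2  ⇒  (0, 1, 0, -93/52)
     R3 -= 20·R2  ⇒  (0, 0, 0, -82/13)
[4] R3 /= -82/13  ⇒  (0, 0, 0, 1)
     R0 -= -17/52·R3  ⇒  (1, 0, 0, 0)
     R1 -= -93/52·R3  ⇒  (0, 1, 0, 0)
     R2 -= 97/52·R3  ⇒  (0, 0, 1, 0)

pivot columns: 0, 1, 2, 3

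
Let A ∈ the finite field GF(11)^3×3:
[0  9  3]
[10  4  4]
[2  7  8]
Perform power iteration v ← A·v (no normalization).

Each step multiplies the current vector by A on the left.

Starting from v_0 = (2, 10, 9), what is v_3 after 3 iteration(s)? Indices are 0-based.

v_0 = (2, 10, 9).
v_1 = A·v_0 = (7, 8, 3).
v_2 = A·v_1 = (4, 4, 6).
v_3 = A·v_2 = (10, 3, 7).

v_3 = (10, 3, 7)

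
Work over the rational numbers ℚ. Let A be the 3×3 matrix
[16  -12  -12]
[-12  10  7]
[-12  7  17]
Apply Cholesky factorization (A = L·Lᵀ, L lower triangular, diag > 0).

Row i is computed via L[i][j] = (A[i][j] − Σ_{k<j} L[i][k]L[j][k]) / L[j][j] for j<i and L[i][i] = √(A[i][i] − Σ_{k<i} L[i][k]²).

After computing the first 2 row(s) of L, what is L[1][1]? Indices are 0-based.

L[1][1] = 1

Step 1: L[0][0] = √(16) = 4.
  L[1][0] = (-12) / L[0][0] = -3.
Step 2: L[1][1] = √(1) = 1.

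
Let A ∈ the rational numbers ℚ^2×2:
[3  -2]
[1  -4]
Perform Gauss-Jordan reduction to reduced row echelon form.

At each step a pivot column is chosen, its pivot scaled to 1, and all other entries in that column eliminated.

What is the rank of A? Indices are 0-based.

pivot(0,0)=3: scale R0 → (1, -2/3)
  clear (1,0): R1 −= (1)R0 → (0, -10/3)
pivot(1,1)=-10/3: scale R1 → (0, 1)
  clear (0,1): R0 −= (-2/3)R1 → (1, 0)

rank = 2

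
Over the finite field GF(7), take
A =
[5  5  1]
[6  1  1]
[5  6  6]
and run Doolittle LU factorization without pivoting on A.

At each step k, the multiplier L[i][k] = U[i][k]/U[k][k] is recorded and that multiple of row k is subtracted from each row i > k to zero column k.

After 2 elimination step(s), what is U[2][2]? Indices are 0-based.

[col 0] pivot 5
  R1 -= 4*R0 → (0, 2, 4)  (L[1][0] := 4)
  R2 -= 1*R0 → (0, 1, 5)  (L[2][0] := 1)
[col 1] pivot 2
  R2 -= 4*R1 → (0, 0, 3)  (L[2][1] := 4)

U[2][2] = 3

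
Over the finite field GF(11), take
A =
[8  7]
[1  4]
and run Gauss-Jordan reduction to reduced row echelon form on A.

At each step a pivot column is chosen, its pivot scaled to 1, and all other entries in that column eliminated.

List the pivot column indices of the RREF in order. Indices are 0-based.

pivot columns: 0, 1

step 1: normalize row 0 (÷8) = (1, 5)
  row 1: subtract 1×row0 = (0, 10)
step 2: normalize row 1 (÷10) = (0, 1)
  row 0: subtract 5×row1 = (1, 0)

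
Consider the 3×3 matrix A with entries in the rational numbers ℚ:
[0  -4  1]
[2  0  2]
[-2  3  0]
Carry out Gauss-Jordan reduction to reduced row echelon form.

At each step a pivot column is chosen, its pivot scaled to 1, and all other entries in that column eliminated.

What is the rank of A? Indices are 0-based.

[1] R0 <-> R1
[1] R0 /= 2  ⇒  (1, 0, 1)
     R2 -= -2·R0  ⇒  (0, 3, 2)
[2] R1 /= -4  ⇒  (0, 1, -1/4)
     R2 -= 3·R1  ⇒  (0, 0, 11/4)
[3] R2 /= 11/4  ⇒  (0, 0, 1)
     R0 -= 1·R2  ⇒  (1, 0, 0)
     R1 -= -1/4·R2  ⇒  (0, 1, 0)

rank = 3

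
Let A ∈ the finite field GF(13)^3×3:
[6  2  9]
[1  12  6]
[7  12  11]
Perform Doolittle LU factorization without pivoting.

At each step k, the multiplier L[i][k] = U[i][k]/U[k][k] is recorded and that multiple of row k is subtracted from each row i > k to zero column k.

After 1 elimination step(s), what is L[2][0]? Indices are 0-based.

L[2][0] = 12

[col 0] pivot 6
  R1 -= 11*R0 → (0, 3, 11)  (L[1][0] := 11)
  R2 -= 12*R0 → (0, 1, 7)  (L[2][0] := 12)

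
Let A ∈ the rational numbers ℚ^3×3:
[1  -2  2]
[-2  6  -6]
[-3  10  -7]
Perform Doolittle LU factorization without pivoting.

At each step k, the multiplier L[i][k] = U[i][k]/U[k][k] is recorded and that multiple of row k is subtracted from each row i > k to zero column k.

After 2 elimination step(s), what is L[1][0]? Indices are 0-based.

L[1][0] = -2

[col 0] pivot 1
  R1 -= -2*R0 → (0, 2, -2)  (L[1][0] := -2)
  R2 -= -3*R0 → (0, 4, -1)  (L[2][0] := -3)
[col 1] pivot 2
  R2 -= 2*R1 → (0, 0, 3)  (L[2][1] := 2)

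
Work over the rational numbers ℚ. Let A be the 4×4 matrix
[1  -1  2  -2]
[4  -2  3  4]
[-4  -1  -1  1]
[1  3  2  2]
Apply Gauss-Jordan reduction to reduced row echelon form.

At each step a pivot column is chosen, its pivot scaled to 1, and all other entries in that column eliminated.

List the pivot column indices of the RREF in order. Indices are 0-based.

pivot columns: 0, 1, 2, 3

pivot(0,0)=1: scale R0 → (1, -1, 2, -2)
  clear (1,0): R1 −= (4)R0 → (0, 2, -5, 12)
  clear (2,0): R2 −= (-4)R0 → (0, -5, 7, -7)
  clear (3,0): R3 −= (1)R0 → (0, 4, 0, 4)
pivot(1,1)=2: scale R1 → (0, 1, -5/2, 6)
  clear (0,1): R0 −= (-1)R1 → (1, 0, -1/2, 4)
  clear (2,1): R2 −= (-5)R1 → (0, 0, -11/2, 23)
  clear (3,1): R3 −= (4)R1 → (0, 0, 10, -20)
pivot(2,2)=-11/2: scale R2 → (0, 0, 1, -46/11)
  clear (0,2): R0 −= (-1/2)R2 → (1, 0, 0, 21/11)
  clear (1,2): R1 −= (-5/2)R2 → (0, 1, 0, -49/11)
  clear (3,2): R3 −= (10)R2 → (0, 0, 0, 240/11)
pivot(3,3)=240/11: scale R3 → (0, 0, 0, 1)
  clear (0,3): R0 −= (21/11)R3 → (1, 0, 0, 0)
  clear (1,3): R1 −= (-49/11)R3 → (0, 1, 0, 0)
  clear (2,3): R2 −= (-46/11)R3 → (0, 0, 1, 0)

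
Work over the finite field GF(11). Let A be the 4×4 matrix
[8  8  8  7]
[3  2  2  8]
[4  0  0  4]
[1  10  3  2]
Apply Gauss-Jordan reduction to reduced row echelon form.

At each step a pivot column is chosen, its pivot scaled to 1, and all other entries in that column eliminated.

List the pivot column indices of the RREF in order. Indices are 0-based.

step 1: normalize row 0 (÷8) = (1, 1, 1, 5)
  row 1: subtract 3×row0 = (0, 10, 10, 4)
  row 2: subtract 4×row0 = (0, 7, 7, 6)
  row 3: subtract 1×row0 = (0, 9, 2, 8)
step 2: normalize row 1 (÷10) = (0, 1, 1, 7)
  row 0: subtract 1×row1 = (1, 0, 0, 9)
  row 2: subtract 7×row1 = (0, 0, 0, 1)
  row 3: subtract 9×row1 = (0, 0, 4, 0)
step 3: exchange rows 2,3
step 3: normalize row 2 (÷4) = (0, 0, 1, 0)
  row 1: subtract 1×row2 = (0, 1, 0, 7)
step 4: normalize row 3 (÷1) = (0, 0, 0, 1)
  row 0: subtract 9×row3 = (1, 0, 0, 0)
  row 1: subtract 7×row3 = (0, 1, 0, 0)

pivot columns: 0, 1, 2, 3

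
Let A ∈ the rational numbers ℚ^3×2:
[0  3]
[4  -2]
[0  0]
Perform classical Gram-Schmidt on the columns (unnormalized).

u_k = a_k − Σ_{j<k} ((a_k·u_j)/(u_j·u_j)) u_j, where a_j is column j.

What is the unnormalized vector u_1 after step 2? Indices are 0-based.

Step 1: u_0 = a_0 = (0, 4, 0).
Step 2: u_1 = a_1 − (-1/2)·u_0 = (3, 0, 0).

u_1 = (3, 0, 0)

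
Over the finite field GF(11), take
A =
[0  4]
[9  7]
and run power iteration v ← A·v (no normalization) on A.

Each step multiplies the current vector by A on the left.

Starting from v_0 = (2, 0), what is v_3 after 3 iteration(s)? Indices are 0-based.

v_3 = (9, 1)

v_0 = (2, 0).
v_1 = A·v_0 = (0, 7).
v_2 = A·v_1 = (6, 5).
v_3 = A·v_2 = (9, 1).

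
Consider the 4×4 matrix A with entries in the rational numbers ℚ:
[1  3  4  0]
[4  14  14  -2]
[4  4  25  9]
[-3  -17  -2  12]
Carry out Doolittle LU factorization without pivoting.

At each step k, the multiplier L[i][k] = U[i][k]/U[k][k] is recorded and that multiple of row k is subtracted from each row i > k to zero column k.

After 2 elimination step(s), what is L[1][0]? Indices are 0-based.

L[1][0] = 4

Step 1: pivot at (0,0) is 1.
  row1 ← row1 − (4)·row0  ⇒  L[1][0]=4, U row1=(0, 2, -2, -2)
  row2 ← row2 − (4)·row0  ⇒  L[2][0]=4, U row2=(0, -8, 9, 9)
  row3 ← row3 − (-3)·row0  ⇒  L[3][0]=-3, U row3=(0, -8, 10, 12)
Step 2: pivot at (1,1) is 2.
  row2 ← row2 − (-4)·row1  ⇒  L[2][1]=-4, U row2=(0, 0, 1, 1)
  row3 ← row3 − (-4)·row1  ⇒  L[3][1]=-4, U row3=(0, 0, 2, 4)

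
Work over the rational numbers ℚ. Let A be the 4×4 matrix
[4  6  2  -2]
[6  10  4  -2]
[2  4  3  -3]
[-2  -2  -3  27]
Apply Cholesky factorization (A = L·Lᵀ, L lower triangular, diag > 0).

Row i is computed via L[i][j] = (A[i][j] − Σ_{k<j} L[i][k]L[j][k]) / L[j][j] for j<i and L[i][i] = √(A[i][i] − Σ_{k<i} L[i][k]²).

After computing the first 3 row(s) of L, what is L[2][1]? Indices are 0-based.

Step 1: L[0][0] = √(4) = 2.
  L[1][0] = (6) / L[0][0] = 3.
Step 2: L[1][1] = √(1) = 1.
  L[2][0] = (2) / L[0][0] = 1.
  L[2][1] = (1) / L[1][1] = 1.
Step 3: L[2][2] = √(1) = 1.

L[2][1] = 1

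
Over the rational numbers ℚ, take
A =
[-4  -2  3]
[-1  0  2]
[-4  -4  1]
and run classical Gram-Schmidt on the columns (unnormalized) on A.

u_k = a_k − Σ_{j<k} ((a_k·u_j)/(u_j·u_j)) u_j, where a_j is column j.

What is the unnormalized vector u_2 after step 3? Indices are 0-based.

Step 1: u_0 = a_0 = (-4, -1, -4).
Step 2: u_1 = a_1 − (8/11)·u_0 = (10/11, 8/11, -12/11).
Step 3: u_2 = a_2 − (-6/11)·u_0 − (17/14)·u_1 = (-2/7, 4/7, 1/7).

u_2 = (-2/7, 4/7, 1/7)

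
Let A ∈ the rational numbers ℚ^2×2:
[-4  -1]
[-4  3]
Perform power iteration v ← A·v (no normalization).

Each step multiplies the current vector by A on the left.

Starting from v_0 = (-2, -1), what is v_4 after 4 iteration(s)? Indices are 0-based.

v_0 = (-2, -1).
v_1 = A·v_0 = (9, 5).
v_2 = A·v_1 = (-41, -21).
v_3 = A·v_2 = (185, 101).
v_4 = A·v_3 = (-841, -437).

v_4 = (-841, -437)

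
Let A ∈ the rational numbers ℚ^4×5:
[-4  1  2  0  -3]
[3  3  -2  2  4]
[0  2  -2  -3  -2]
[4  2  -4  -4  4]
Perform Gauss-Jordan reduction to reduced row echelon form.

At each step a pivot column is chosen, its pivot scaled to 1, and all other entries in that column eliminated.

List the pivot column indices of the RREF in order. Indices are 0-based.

[1] R0 /= -4  ⇒  (1, -1/4, -1/2, 0, 3/4)
     R1 -= 3·R0  ⇒  (0, 15/4, -1/2, 2, 7/4)
     R3 -= 4·R0  ⇒  (0, 3, -2, -4, 1)
[2] R1 /= 15/4  ⇒  (0, 1, -2/15, 8/15, 7/15)
     R0 -= -1/4·R1  ⇒  (1, 0, -8/15, 2/15, 13/15)
     R2 -= 2·R1  ⇒  (0, 0, -26/15, -61/15, -44/15)
     R3 -= 3·R1  ⇒  (0, 0, -8/5, -28/5, -2/5)
[3] R2 /= -26/15  ⇒  (0, 0, 1, 61/26, 22/13)
     R0 -= -8/15·R2  ⇒  (1, 0, 0, 18/13, 23/13)
     R1 -= -2/15·R2  ⇒  (0, 1, 0, 11/13, 9/13)
     R3 -= -8/5·R2  ⇒  (0, 0, 0, -24/13, 30/13)
[4] R3 /= -24/13  ⇒  (0, 0, 0, 1, -5/4)
     R0 -= 18/13·R3  ⇒  (1, 0, 0, 0, 7/2)
     R1 -= 11/13·R3  ⇒  (0, 1, 0, 0, 7/4)
     R2 -= 61/26·R3  ⇒  (0, 0, 1, 0, 37/8)

pivot columns: 0, 1, 2, 3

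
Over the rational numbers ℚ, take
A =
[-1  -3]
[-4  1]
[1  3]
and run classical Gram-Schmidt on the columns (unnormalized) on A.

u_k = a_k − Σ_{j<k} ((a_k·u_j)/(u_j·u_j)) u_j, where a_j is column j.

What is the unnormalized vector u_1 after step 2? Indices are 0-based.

Step 1: u_0 = a_0 = (-1, -4, 1).
Step 2: u_1 = a_1 − (1/9)·u_0 = (-26/9, 13/9, 26/9).

u_1 = (-26/9, 13/9, 26/9)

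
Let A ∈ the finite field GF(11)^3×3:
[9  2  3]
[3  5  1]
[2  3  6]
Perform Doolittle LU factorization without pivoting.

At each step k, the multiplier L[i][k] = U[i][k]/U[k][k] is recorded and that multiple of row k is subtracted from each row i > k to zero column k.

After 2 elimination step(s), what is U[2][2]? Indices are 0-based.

[col 0] pivot 9
  R1 -= 4*R0 → (0, 8, 0)  (L[1][0] := 4)
  R2 -= 10*R0 → (0, 5, 9)  (L[2][0] := 10)
[col 1] pivot 8
  R2 -= 2*R1 → (0, 0, 9)  (L[2][1] := 2)

U[2][2] = 9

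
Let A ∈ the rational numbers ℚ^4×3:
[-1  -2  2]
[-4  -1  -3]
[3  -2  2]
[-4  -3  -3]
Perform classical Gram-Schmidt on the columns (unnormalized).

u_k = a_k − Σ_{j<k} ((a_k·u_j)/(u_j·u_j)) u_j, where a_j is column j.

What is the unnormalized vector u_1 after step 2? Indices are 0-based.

u_1 = (-12/7, 1/7, -20/7, -13/7)

Step 1: u_0 = a_0 = (-1, -4, 3, -4).
Step 2: u_1 = a_1 − (2/7)·u_0 = (-12/7, 1/7, -20/7, -13/7).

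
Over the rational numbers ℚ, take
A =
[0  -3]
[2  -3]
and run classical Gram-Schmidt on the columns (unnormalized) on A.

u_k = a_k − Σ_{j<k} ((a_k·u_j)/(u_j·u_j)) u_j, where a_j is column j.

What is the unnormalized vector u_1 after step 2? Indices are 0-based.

u_1 = (-3, 0)

Step 1: u_0 = a_0 = (0, 2).
Step 2: u_1 = a_1 − (-3/2)·u_0 = (-3, 0).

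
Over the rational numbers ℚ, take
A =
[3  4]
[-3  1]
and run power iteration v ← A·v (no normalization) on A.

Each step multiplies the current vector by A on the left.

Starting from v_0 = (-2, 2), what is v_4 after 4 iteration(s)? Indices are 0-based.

v_0 = (-2, 2).
v_1 = A·v_0 = (2, 8).
v_2 = A·v_1 = (38, 2).
v_3 = A·v_2 = (122, -112).
v_4 = A·v_3 = (-82, -478).

v_4 = (-82, -478)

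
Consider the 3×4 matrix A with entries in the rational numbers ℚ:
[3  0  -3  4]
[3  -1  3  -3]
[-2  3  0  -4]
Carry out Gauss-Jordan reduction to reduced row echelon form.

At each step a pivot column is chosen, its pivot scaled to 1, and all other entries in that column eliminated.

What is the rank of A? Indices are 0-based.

pivot(0,0)=3: scale R0 → (1, 0, -1, 4/3)
  clear (1,0): R1 −= (3)R0 → (0, -1, 6, -7)
  clear (2,0): R2 −= (-2)R0 → (0, 3, -2, -4/3)
pivot(1,1)=-1: scale R1 → (0, 1, -6, 7)
  clear (2,1): R2 −= (3)R1 → (0, 0, 16, -67/3)
pivot(2,2)=16: scale R2 → (0, 0, 1, -67/48)
  clear (0,2): R0 −= (-1)R2 → (1, 0, 0, -1/16)
  clear (1,2): R1 −= (-6)R2 → (0, 1, 0, -11/8)

rank = 3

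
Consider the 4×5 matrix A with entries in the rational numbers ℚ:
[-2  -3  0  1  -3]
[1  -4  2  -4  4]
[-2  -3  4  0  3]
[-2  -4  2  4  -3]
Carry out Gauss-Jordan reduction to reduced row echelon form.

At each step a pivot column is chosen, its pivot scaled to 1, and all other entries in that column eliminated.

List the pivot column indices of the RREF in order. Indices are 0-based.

pivot columns: 0, 1, 2, 3

[1] R0 /= -2  ⇒  (1, 3/2, 0, -1/2, 3/2)
     R1 -= 1·R0  ⇒  (0, -11/2, 2, -7/2, 5/2)
     R2 -= -2·R0  ⇒  (0, 0, 4, -1, 6)
     R3 -= -2·R0  ⇒  (0, -1, 2, 3, 0)
[2] R1 /= -11/2  ⇒  (0, 1, -4/11, 7/11, -5/11)
     R0 -= 3/2·R1  ⇒  (1, 0, 6/11, -16/11, 24/11)
     R3 -= -1·R1  ⇒  (0, 0, 18/11, 40/11, -5/11)
[3] R2 /= 4  ⇒  (0, 0, 1, -1/4, 3/2)
     R0 -= 6/11·R2  ⇒  (1, 0, 0, -29/22, 15/11)
     R1 -= -4/11·R2  ⇒  (0, 1, 0, 6/11, 1/11)
     R3 -= 18/11·R2  ⇒  (0, 0, 0, 89/22, -32/11)
[4] R3 /= 89/22  ⇒  (0, 0, 0, 1, -64/89)
     R0 -= -29/22·R3  ⇒  (1, 0, 0, 0, 37/89)
     R1 -= 6/11·R3  ⇒  (0, 1, 0, 0, 43/89)
     R2 -= -1/4·R3  ⇒  (0, 0, 1, 0, 235/178)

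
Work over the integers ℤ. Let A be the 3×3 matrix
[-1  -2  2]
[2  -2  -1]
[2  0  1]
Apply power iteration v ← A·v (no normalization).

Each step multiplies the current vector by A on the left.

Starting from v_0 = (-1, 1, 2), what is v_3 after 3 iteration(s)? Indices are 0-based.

v_0 = (-1, 1, 2).
v_1 = A·v_0 = (3, -6, 0).
v_2 = A·v_1 = (9, 18, 6).
v_3 = A·v_2 = (-33, -24, 24).

v_3 = (-33, -24, 24)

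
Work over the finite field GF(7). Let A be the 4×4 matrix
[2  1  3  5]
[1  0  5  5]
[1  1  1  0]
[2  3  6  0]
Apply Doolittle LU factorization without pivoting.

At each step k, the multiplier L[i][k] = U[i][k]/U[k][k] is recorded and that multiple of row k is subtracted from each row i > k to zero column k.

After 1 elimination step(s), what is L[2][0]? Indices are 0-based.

k=0: U[0][0]=2
  eliminate (1,0): mult=4, new row 1: (0, 3, 0, 6); set L[1][0]=4
  eliminate (2,0): mult=4, new row 2: (0, 4, 3, 1); set L[2][0]=4
  eliminate (3,0): mult=1, new row 3: (0, 2, 3, 2); set L[3][0]=1

L[2][0] = 4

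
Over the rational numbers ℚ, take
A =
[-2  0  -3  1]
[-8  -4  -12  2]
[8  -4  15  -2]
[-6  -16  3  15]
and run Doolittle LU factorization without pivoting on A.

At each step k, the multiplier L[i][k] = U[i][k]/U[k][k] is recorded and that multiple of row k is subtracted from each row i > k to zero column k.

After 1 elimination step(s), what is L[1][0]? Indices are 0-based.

Step 1: pivot at (0,0) is -2.
  row1 ← row1 − (4)·row0  ⇒  L[1][0]=4, U row1=(0, -4, 0, -2)
  row2 ← row2 − (-4)·row0  ⇒  L[2][0]=-4, U row2=(0, -4, 3, 2)
  row3 ← row3 − (3)·row0  ⇒  L[3][0]=3, U row3=(0, -16, 12, 12)

L[1][0] = 4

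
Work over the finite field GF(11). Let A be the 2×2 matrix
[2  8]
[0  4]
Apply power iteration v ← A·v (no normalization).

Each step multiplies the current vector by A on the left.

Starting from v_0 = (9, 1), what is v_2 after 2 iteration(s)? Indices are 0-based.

v_0 = (9, 1).
v_1 = A·v_0 = (4, 4).
v_2 = A·v_1 = (7, 5).

v_2 = (7, 5)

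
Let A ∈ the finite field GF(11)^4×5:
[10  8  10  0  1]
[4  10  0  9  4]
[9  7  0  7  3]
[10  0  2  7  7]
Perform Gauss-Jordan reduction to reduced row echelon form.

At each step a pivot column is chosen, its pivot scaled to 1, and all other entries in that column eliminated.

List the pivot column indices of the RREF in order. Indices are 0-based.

pivot columns: 0, 1, 2, 3

pivot(0,0)=10: scale R0 → (1, 3, 1, 0, 10)
  clear (1,0): R1 −= (4)R0 → (0, 9, 7, 9, 8)
  clear (2,0): R2 −= (9)R0 → (0, 2, 2, 7, 1)
  clear (3,0): R3 −= (10)R0 → (0, 3, 3, 7, 6)
pivot(1,1)=9: scale R1 → (0, 1, 2, 1, 7)
  clear (0,1): R0 −= (3)R1 → (1, 0, 6, 8, 0)
  clear (2,1): R2 −= (2)R1 → (0, 0, 9, 5, 9)
  clear (3,1): R3 −= (3)R1 → (0, 0, 8, 4, 7)
pivot(2,2)=9: scale R2 → (0, 0, 1, 3, 1)
  clear (0,2): R0 −= (6)R2 → (1, 0, 0, 1, 5)
  clear (1,2): R1 −= (2)R2 → (0, 1, 0, 6, 5)
  clear (3,2): R3 −= (8)R2 → (0, 0, 0, 2, 10)
pivot(3,3)=2: scale R3 → (0, 0, 0, 1, 5)
  clear (0,3): R0 −= (1)R3 → (1, 0, 0, 0, 0)
  clear (1,3): R1 −= (6)R3 → (0, 1, 0, 0, 8)
  clear (2,3): R2 −= (3)R3 → (0, 0, 1, 0, 8)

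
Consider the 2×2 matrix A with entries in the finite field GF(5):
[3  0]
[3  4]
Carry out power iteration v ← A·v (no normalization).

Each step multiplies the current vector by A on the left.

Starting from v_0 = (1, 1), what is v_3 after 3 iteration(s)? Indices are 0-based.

v_3 = (2, 0)

v_0 = (1, 1).
v_1 = A·v_0 = (3, 2).
v_2 = A·v_1 = (4, 2).
v_3 = A·v_2 = (2, 0).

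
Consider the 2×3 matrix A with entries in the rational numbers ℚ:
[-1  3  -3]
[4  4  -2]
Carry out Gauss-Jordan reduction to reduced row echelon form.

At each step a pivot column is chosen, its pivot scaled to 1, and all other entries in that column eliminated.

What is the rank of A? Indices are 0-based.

pivot(0,0)=-1: scale R0 → (1, -3, 3)
  clear (1,0): R1 −= (4)R0 → (0, 16, -14)
pivot(1,1)=16: scale R1 → (0, 1, -7/8)
  clear (0,1): R0 −= (-3)R1 → (1, 0, 3/8)

rank = 2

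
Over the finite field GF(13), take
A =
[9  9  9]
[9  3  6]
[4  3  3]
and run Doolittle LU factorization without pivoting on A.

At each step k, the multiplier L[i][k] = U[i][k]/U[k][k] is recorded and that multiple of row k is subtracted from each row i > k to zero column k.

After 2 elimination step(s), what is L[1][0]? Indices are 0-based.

k=0: U[0][0]=9
  eliminate (1,0): mult=1, new row 1: (0, 7, 10); set L[1][0]=1
  eliminate (2,0): mult=12, new row 2: (0, 12, 12); set L[2][0]=12
k=1: U[1][1]=7
  eliminate (2,1): mult=11, new row 2: (0, 0, 6); set L[2][1]=11

L[1][0] = 1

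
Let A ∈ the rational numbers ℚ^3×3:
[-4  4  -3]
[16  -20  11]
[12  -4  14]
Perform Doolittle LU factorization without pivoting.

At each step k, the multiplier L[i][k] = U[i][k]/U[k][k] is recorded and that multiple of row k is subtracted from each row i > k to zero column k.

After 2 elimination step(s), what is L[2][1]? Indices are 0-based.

Step 1: pivot at (0,0) is -4.
  row1 ← row1 − (-4)·row0  ⇒  L[1][0]=-4, U row1=(0, -4, -1)
  row2 ← row2 − (-3)·row0  ⇒  L[2][0]=-3, U row2=(0, 8, 5)
Step 2: pivot at (1,1) is -4.
  row2 ← row2 − (-2)·row1  ⇒  L[2][1]=-2, U row2=(0, 0, 3)

L[2][1] = -2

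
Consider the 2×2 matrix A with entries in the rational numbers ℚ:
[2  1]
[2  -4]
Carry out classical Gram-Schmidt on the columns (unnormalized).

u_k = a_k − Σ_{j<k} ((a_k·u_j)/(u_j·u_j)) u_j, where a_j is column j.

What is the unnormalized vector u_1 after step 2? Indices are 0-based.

u_1 = (5/2, -5/2)

Step 1: u_0 = a_0 = (2, 2).
Step 2: u_1 = a_1 − (-3/4)·u_0 = (5/2, -5/2).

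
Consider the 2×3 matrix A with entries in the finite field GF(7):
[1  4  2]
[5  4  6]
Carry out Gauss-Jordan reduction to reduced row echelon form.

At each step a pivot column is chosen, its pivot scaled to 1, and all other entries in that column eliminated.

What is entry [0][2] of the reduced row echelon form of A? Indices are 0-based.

pivot(0,0)=1: scale R0 → (1, 4, 2)
  clear (1,0): R1 −= (5)R0 → (0, 5, 3)
pivot(1,1)=5: scale R1 → (0, 1, 2)
  clear (0,1): R0 −= (4)R1 → (1, 0, 1)

M[0][2] = 1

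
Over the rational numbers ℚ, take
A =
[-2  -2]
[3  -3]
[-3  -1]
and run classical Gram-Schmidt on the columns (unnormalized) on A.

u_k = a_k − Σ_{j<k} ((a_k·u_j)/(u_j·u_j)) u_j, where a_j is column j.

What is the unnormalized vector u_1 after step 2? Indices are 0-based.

Step 1: u_0 = a_0 = (-2, 3, -3).
Step 2: u_1 = a_1 − (-1/11)·u_0 = (-24/11, -30/11, -14/11).

u_1 = (-24/11, -30/11, -14/11)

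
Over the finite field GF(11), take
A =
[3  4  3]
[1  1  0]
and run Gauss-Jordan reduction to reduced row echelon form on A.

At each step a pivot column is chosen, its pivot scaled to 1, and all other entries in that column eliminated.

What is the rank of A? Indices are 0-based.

rank = 2

pivot(0,0)=3: scale R0 → (1, 5, 1)
  clear (1,0): R1 −= (1)R0 → (0, 7, 10)
pivot(1,1)=7: scale R1 → (0, 1, 3)
  clear (0,1): R0 −= (5)R1 → (1, 0, 8)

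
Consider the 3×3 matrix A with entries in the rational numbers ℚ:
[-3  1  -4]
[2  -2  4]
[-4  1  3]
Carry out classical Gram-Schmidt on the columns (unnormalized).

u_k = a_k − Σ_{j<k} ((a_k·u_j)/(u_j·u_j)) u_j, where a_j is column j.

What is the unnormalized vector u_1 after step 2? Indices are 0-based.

u_1 = (-4/29, -36/29, -15/29)

Step 1: u_0 = a_0 = (-3, 2, -4).
Step 2: u_1 = a_1 − (-11/29)·u_0 = (-4/29, -36/29, -15/29).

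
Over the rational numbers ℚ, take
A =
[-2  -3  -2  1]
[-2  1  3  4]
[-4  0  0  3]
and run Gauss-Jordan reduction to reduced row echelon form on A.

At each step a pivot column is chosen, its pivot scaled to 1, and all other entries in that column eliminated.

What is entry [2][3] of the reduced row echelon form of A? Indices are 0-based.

M[2][3] = 1

pivot(0,0)=-2: scale R0 → (1, 3/2, 1, -1/2)
  clear (1,0): R1 −= (-2)R0 → (0, 4, 5, 3)
  clear (2,0): R2 −= (-4)R0 → (0, 6, 4, 1)
pivot(1,1)=4: scale R1 → (0, 1, 5/4, 3/4)
  clear (0,1): R0 −= (3/2)R1 → (1, 0, -7/8, -13/8)
  clear (2,1): R2 −= (6)R1 → (0, 0, -7/2, -7/2)
pivot(2,2)=-7/2: scale R2 → (0, 0, 1, 1)
  clear (0,2): R0 −= (-7/8)R2 → (1, 0, 0, -3/4)
  clear (1,2): R1 −= (5/4)R2 → (0, 1, 0, -1/2)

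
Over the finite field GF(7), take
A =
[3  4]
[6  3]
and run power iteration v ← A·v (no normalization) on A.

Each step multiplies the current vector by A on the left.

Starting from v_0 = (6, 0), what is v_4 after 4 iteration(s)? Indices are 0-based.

v_4 = (0, 4)

v_0 = (6, 0).
v_1 = A·v_0 = (4, 1).
v_2 = A·v_1 = (2, 6).
v_3 = A·v_2 = (2, 2).
v_4 = A·v_3 = (0, 4).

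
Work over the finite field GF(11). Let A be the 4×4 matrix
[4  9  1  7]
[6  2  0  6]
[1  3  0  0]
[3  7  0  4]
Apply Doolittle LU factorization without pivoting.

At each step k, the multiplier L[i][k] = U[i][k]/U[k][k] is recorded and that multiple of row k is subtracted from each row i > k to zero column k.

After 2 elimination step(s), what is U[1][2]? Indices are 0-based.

U[1][2] = 4

[col 0] pivot 4
  R1 -= 7*R0 → (0, 5, 4, 1)  (L[1][0] := 7)
  R2 -= 3*R0 → (0, 9, 8, 1)  (L[2][0] := 3)
  R3 -= 9*R0 → (0, 3, 2, 7)  (L[3][0] := 9)
[col 1] pivot 5
  R2 -= 4*R1 → (0, 0, 3, 8)  (L[2][1] := 4)
  R3 -= 5*R1 → (0, 0, 4, 2)  (L[3][1] := 5)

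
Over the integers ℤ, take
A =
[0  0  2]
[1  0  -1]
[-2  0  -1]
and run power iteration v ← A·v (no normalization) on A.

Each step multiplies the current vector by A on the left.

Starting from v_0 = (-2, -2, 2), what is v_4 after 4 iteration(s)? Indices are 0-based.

v_0 = (-2, -2, 2).
v_1 = A·v_0 = (4, -4, 2).
v_2 = A·v_1 = (4, 2, -10).
v_3 = A·v_2 = (-20, 14, 2).
v_4 = A·v_3 = (4, -22, 38).

v_4 = (4, -22, 38)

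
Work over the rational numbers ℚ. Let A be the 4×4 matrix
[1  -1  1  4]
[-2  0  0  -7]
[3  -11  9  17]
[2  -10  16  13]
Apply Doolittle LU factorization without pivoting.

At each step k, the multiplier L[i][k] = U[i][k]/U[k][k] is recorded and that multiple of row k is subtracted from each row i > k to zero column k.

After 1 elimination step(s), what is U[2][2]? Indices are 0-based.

U[2][2] = 6

[col 0] pivot 1
  R1 -= -2*R0 → (0, -2, 2, 1)  (L[1][0] := -2)
  R2 -= 3*R0 → (0, -8, 6, 5)  (L[2][0] := 3)
  R3 -= 2*R0 → (0, -8, 14, 5)  (L[3][0] := 2)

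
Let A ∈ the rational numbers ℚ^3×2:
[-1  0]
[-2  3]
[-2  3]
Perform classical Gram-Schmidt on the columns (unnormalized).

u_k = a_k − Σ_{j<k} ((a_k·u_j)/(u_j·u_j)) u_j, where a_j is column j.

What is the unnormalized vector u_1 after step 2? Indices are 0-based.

Step 1: u_0 = a_0 = (-1, -2, -2).
Step 2: u_1 = a_1 − (-4/3)·u_0 = (-4/3, 1/3, 1/3).

u_1 = (-4/3, 1/3, 1/3)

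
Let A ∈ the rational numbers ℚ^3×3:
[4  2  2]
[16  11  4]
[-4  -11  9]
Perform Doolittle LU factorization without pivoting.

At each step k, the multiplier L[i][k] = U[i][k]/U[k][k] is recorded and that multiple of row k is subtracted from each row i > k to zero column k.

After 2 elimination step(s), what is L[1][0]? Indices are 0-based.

L[1][0] = 4

k=0: U[0][0]=4
  eliminate (1,0): mult=4, new row 1: (0, 3, -4); set L[1][0]=4
  eliminate (2,0): mult=-1, new row 2: (0, -9, 11); set L[2][0]=-1
k=1: U[1][1]=3
  eliminate (2,1): mult=-3, new row 2: (0, 0, -1); set L[2][1]=-3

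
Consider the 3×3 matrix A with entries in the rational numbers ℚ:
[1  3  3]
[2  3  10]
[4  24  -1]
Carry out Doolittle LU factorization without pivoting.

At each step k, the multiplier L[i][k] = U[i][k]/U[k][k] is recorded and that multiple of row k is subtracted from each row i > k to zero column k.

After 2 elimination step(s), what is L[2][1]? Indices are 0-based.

L[2][1] = -4

Step 1: pivot at (0,0) is 1.
  row1 ← row1 − (2)·row0  ⇒  L[1][0]=2, U row1=(0, -3, 4)
  row2 ← row2 − (4)·row0  ⇒  L[2][0]=4, U row2=(0, 12, -13)
Step 2: pivot at (1,1) is -3.
  row2 ← row2 − (-4)·row1  ⇒  L[2][1]=-4, U row2=(0, 0, 3)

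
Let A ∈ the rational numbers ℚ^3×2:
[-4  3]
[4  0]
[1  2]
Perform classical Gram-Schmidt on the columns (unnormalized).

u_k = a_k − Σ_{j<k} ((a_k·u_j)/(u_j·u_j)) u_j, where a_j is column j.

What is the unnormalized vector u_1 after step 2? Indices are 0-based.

u_1 = (59/33, 40/33, 76/33)

Step 1: u_0 = a_0 = (-4, 4, 1).
Step 2: u_1 = a_1 − (-10/33)·u_0 = (59/33, 40/33, 76/33).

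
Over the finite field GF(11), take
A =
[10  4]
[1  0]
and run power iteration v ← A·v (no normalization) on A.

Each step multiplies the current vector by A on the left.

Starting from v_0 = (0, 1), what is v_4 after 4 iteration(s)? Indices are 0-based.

v_0 = (0, 1).
v_1 = A·v_0 = (4, 0).
v_2 = A·v_1 = (7, 4).
v_3 = A·v_2 = (9, 7).
v_4 = A·v_3 = (8, 9).

v_4 = (8, 9)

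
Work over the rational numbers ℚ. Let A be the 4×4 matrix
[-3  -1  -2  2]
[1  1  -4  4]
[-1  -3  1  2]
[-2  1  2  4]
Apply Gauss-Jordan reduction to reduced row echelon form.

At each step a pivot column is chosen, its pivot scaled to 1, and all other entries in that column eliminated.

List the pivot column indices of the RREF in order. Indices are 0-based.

pivot columns: 0, 1, 2, 3

[1] R0 /= -3  ⇒  (1, 1/3, 2/3, -2/3)
     R1 -= 1·R0  ⇒  (0, 2/3, -14/3, 14/3)
     R2 -= -1·R0  ⇒  (0, -8/3, 5/3, 4/3)
     R3 -= -2·R0  ⇒  (0, 5/3, 10/3, 8/3)
[2] R1 /= 2/3  ⇒  (0, 1, -7, 7)
     R0 -= 1/3·R1  ⇒  (1, 0, 3, -3)
     R2 -= -8/3·R1  ⇒  (0, 0, -17, 20)
     R3 -= 5/3·R1  ⇒  (0, 0, 15, -9)
[3] R2 /= -17  ⇒  (0, 0, 1, -20/17)
     R0 -= 3·R2  ⇒  (1, 0, 0, 9/17)
     R1 -= -7·R2  ⇒  (0, 1, 0, -21/17)
     R3 -= 15·R2  ⇒  (0, 0, 0, 147/17)
[4] R3 /= 147/17  ⇒  (0, 0, 0, 1)
     R0 -= 9/17·R3  ⇒  (1, 0, 0, 0)
     R1 -= -21/17·R3  ⇒  (0, 1, 0, 0)
     R2 -= -20/17·R3  ⇒  (0, 0, 1, 0)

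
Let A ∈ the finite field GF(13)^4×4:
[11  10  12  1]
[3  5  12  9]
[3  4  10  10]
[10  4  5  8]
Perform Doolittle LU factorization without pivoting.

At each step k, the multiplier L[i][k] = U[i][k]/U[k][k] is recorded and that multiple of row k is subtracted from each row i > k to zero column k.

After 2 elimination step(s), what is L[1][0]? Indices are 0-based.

[col 0] pivot 11
  R1 -= 5*R0 → (0, 7, 4, 4)  (L[1][0] := 5)
  R2 -= 5*R0 → (0, 6, 2, 5)  (L[2][0] := 5)
  R3 -= 8*R0 → (0, 2, 0, 0)  (L[3][0] := 8)
[col 1] pivot 7
  R2 -= 12*R1 → (0, 0, 6, 9)  (L[2][1] := 12)
  R3 -= 4*R1 → (0, 0, 10, 10)  (L[3][1] := 4)

L[1][0] = 5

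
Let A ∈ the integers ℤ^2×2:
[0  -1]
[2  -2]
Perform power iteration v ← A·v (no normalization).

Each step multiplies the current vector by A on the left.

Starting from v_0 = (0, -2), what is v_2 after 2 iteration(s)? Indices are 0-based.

v_2 = (-4, -4)

v_0 = (0, -2).
v_1 = A·v_0 = (2, 4).
v_2 = A·v_1 = (-4, -4).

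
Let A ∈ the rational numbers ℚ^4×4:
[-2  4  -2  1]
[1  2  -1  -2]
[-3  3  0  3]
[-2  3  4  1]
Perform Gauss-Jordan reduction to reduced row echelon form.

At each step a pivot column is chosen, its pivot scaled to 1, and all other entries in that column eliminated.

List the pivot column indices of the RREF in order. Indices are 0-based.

pivot columns: 0, 1, 2, 3

pivot(0,0)=-2: scale R0 → (1, -2, 1, -1/2)
  clear (1,0): R1 −= (1)R0 → (0, 4, -2, -3/2)
  clear (2,0): R2 −= (-3)R0 → (0, -3, 3, 3/2)
  clear (3,0): R3 −= (-2)R0 → (0, -1, 6, 0)
pivot(1,1)=4: scale R1 → (0, 1, -1/2, -3/8)
  clear (0,1): R0 −= (-2)R1 → (1, 0, 0, -5/4)
  clear (2,1): R2 −= (-3)R1 → (0, 0, 3/2, 3/8)
  clear (3,1): R3 −= (-1)R1 → (0, 0, 11/2, -3/8)
pivot(2,2)=3/2: scale R2 → (0, 0, 1, 1/4)
  clear (1,2): R1 −= (-1/2)R2 → (0, 1, 0, -1/4)
  clear (3,2): R3 −= (11/2)R2 → (0, 0, 0, -7/4)
pivot(3,3)=-7/4: scale R3 → (0, 0, 0, 1)
  clear (0,3): R0 −= (-5/4)R3 → (1, 0, 0, 0)
  clear (1,3): R1 −= (-1/4)R3 → (0, 1, 0, 0)
  clear (2,3): R2 −= (1/4)R3 → (0, 0, 1, 0)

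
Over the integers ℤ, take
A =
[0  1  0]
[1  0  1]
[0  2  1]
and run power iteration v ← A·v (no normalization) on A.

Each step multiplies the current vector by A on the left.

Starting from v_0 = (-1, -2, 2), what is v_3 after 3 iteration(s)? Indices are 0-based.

v_0 = (-1, -2, 2).
v_1 = A·v_0 = (-2, 1, -2).
v_2 = A·v_1 = (1, -4, 0).
v_3 = A·v_2 = (-4, 1, -8).

v_3 = (-4, 1, -8)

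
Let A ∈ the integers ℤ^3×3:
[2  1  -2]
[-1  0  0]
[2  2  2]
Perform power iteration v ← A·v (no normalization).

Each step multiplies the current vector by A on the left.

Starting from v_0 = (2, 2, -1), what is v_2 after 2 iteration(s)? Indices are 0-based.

v_2 = (2, -8, 24)

v_0 = (2, 2, -1).
v_1 = A·v_0 = (8, -2, 6).
v_2 = A·v_1 = (2, -8, 24).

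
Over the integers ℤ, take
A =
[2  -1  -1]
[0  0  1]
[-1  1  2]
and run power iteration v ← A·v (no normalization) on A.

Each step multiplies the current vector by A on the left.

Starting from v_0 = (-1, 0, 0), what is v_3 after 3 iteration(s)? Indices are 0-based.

v_3 = (-15, 4, 14)

v_0 = (-1, 0, 0).
v_1 = A·v_0 = (-2, 0, 1).
v_2 = A·v_1 = (-5, 1, 4).
v_3 = A·v_2 = (-15, 4, 14).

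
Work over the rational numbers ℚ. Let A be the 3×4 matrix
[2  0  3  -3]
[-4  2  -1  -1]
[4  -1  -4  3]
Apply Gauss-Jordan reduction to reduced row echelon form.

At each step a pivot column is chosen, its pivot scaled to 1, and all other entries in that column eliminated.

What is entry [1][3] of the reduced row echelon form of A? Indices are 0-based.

M[1][3] = -5/3

pivot(0,0)=2: scale R0 → (1, 0, 3/2, -3/2)
  clear (1,0): R1 −= (-4)R0 → (0, 2, 5, -7)
  clear (2,0): R2 −= (4)R0 → (0, -1, -10, 9)
pivot(1,1)=2: scale R1 → (0, 1, 5/2, -7/2)
  clear (2,1): R2 −= (-1)R1 → (0, 0, -15/2, 11/2)
pivot(2,2)=-15/2: scale R2 → (0, 0, 1, -11/15)
  clear (0,2): R0 −= (3/2)R2 → (1, 0, 0, -2/5)
  clear (1,2): R1 −= (5/2)R2 → (0, 1, 0, -5/3)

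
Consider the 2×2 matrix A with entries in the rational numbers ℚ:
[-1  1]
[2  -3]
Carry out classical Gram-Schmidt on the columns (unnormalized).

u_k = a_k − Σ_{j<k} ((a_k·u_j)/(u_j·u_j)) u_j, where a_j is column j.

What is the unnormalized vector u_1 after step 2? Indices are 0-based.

u_1 = (-2/5, -1/5)

Step 1: u_0 = a_0 = (-1, 2).
Step 2: u_1 = a_1 − (-7/5)·u_0 = (-2/5, -1/5).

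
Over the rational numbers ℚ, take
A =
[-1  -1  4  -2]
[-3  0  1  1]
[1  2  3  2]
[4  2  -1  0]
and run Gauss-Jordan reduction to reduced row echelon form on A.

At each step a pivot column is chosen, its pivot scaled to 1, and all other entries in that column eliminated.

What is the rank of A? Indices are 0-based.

step 1: normalize row 0 (÷-1) = (1, 1, -4, 2)
  row 1: subtract -3×row0 = (0, 3, -11, 7)
  row 2: subtract 1×row0 = (0, 1, 7, 0)
  row 3: subtract 4×row0 = (0, -2, 15, -8)
step 2: normalize row 1 (÷3) = (0, 1, -11/3, 7/3)
  row 0: subtract 1×row1 = (1, 0, -1/3, -1/3)
  row 2: subtract 1×row1 = (0, 0, 32/3, -7/3)
  row 3: subtract -2×row1 = (0, 0, 23/3, -10/3)
step 3: normalize row 2 (÷32/3) = (0, 0, 1, -7/32)
  row 0: subtract -1/3×row2 = (1, 0, 0, -13/32)
  row 1: subtract -11/3×row2 = (0, 1, 0, 49/32)
  row 3: subtract 23/3×row2 = (0, 0, 0, -53/32)
step 4: normalize row 3 (÷-53/32) = (0, 0, 0, 1)
  row 0: subtract -13/32×row3 = (1, 0, 0, 0)
  row 1: subtract 49/32×row3 = (0, 1, 0, 0)
  row 2: subtract -7/32×row3 = (0, 0, 1, 0)

rank = 4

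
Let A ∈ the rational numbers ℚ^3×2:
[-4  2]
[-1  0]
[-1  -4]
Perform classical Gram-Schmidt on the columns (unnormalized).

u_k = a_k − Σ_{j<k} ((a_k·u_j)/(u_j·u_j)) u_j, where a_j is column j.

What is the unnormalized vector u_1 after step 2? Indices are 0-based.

u_1 = (10/9, -2/9, -38/9)

Step 1: u_0 = a_0 = (-4, -1, -1).
Step 2: u_1 = a_1 − (-2/9)·u_0 = (10/9, -2/9, -38/9).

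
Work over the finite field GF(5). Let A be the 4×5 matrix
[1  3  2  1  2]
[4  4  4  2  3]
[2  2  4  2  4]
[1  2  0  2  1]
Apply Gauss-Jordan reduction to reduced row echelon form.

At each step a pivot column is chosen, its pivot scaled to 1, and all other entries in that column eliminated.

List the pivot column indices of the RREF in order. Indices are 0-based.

step 1: normalize row 0 (÷1) = (1, 3, 2, 1, 2)
  row 1: subtract 4×row0 = (0, 2, 1, 3, 0)
  row 2: subtract 2×row0 = (0, 1, 0, 0, 0)
  row 3: subtract 1×row0 = (0, 4, 3, 1, 4)
step 2: normalize row 1 (÷2) = (0, 1, 3, 4, 0)
  row 0: subtract 3×row1 = (1, 0, 3, 4, 2)
  row 2: subtract 1×row1 = (0, 0, 2, 1, 0)
  row 3: subtract 4×row1 = (0, 0, 1, 0, 4)
step 3: normalize row 2 (÷2) = (0, 0, 1, 3, 0)
  row 0: subtract 3×row2 = (1, 0, 0, 0, 2)
  row 1: subtract 3×row2 = (0, 1, 0, 0, 0)
  row 3: subtract 1×row2 = (0, 0, 0, 2, 4)
step 4: normalize row 3 (÷2) = (0, 0, 0, 1, 2)
  row 2: subtract 3×row3 = (0, 0, 1, 0, 4)

pivot columns: 0, 1, 2, 3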